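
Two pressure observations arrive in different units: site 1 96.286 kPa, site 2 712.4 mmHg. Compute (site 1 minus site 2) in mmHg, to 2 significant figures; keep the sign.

9.8 mmHg

site 1: 96.286 kPa = 722.204 mmHg.
Difference: 722.204 − 712.400 = 9.8 mmHg.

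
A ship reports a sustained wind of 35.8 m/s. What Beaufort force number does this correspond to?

35.8 m/s lies in the Beaufort 12 band (hurricane force, ≥32.7 m/s).

Beaufort force 12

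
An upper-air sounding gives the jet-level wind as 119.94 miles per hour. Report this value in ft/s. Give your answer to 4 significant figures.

1 mph = 1.46667 ft/s, so 119.94 × 1.46667 = 175.9 ft/s.

175.9 ft/s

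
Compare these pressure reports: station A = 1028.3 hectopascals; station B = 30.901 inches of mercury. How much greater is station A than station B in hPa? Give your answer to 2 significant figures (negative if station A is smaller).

station B: 30.901 inHg = 1046.43 hPa.
Difference: 1028.30 − 1046.43 = -18 hPa.

-18 hPa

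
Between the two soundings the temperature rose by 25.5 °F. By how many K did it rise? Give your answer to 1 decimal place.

14.2 K

For a temperature change the 32° offset cancels: ΔK = 25.5 × 0.5556 = 14.2 K.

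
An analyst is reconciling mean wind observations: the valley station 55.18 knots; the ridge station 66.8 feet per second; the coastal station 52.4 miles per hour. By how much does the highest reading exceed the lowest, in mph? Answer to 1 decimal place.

18.0 mph

the valley station: 55.18 kt = 63.500 mph.
the ridge station: 66.8 ft/s = 45.545 mph.
Spread: 63.500 − 45.545 = 18.0 mph.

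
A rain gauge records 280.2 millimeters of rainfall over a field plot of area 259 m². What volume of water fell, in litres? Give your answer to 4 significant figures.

1 mm over 1 m² is 1 L, so volume = 280.2 × 259 = 72571.8 L ≈ 72570 L.

72570 litres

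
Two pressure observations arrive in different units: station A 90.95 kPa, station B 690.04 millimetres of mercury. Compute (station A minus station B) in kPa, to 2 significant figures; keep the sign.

-1.0 kPa

station B: 690.04 mmHg = 91.998 kPa.
Difference: 90.950 − 91.998 = -1.0 kPa.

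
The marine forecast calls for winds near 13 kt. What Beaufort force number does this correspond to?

13 kt lies in the Beaufort 4 band (moderate breeze, 11–16 kt).

Beaufort force 4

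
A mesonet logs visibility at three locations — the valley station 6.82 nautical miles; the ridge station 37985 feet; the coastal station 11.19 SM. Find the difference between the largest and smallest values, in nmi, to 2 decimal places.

3.47 nmi

the ridge station: 37985 ft = 6.2515 nmi.
the coastal station: 11.19 SM = 9.7238 nmi.
Spread: 9.7238 − 6.2515 = 3.47 nmi.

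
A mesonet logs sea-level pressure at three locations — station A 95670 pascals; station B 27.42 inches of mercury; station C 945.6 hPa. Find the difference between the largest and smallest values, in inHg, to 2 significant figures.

station A: 95670 Pa = 28.2513 inHg.
station C: 945.6 hPa = 27.9235 inHg.
Spread: 28.2513 − 27.4200 = 0.83 inHg.

0.83 inHg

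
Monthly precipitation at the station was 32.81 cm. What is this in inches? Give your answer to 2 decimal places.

12.92 in

1 cm = 0.393701 in, so 32.81 × 0.393701 = 12.92 in.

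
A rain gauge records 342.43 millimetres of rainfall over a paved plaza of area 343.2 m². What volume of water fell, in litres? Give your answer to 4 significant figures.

117500 litres

1 mm over 1 m² is 1 L, so volume = 342.43 × 343.2 = 117521.98 L ≈ 117500 L.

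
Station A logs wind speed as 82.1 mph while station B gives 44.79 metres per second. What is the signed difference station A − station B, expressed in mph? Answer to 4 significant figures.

-18.09 mph

station B: 44.79 m/s = 100.1924 mph.
Difference: 82.1000 − 100.1924 = -18.09 mph.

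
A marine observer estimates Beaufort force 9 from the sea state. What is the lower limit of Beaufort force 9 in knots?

41 kt

Beaufort 9 (strong gale) spans 41–47 knots.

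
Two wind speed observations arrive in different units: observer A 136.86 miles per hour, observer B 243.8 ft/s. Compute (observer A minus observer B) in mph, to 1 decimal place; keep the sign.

-29.4 mph

observer B: 243.8 ft/s = 166.227 mph.
Difference: 136.860 − 166.227 = -29.4 mph.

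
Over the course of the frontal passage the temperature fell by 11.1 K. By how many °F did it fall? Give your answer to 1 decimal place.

Converting a difference, only the 9/5 scale factor applies: Δ°F = 11.1 × 1.8 = 20.0 °F.

20.0 °F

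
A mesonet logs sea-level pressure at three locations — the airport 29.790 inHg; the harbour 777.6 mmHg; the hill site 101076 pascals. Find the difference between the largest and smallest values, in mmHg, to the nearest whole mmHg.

21 mmHg

the airport: 29.790 inHg = 756.67 mmHg.
the hill site: 101076 Pa = 758.13 mmHg.
Spread: 777.60 − 756.67 = 21 mmHg.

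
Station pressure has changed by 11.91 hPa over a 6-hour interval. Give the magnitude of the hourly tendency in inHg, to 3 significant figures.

0.0586 inHg per hour

11.91 hPa / 6 h × 0.02953 inHg/hPa = 0.0586 inHg/h.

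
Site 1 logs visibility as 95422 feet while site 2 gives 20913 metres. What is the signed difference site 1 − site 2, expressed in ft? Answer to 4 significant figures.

site 2: 20913 m = 68612.20 ft.
Difference: 95422.00 − 68612.20 = 26810 ft.

26810 ft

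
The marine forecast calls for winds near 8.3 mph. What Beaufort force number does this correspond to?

Beaufort force 3

8.3 mph = 3.7 m/s, which is Beaufort 3 (gentle breeze, 3.4–5.4 m/s).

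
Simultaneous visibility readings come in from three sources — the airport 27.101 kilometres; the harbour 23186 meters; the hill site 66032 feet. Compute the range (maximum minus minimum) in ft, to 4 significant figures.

22880 ft

the airport: 27.101 km = 88914.04 ft.
the harbour: 23186 m = 76069.55 ft.
Spread: 88914.04 − 66032.00 = 22880 ft.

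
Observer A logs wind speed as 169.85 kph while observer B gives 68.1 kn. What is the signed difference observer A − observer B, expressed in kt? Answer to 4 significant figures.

23.61 kt

observer A: 169.85 km/h = 91.7117 kt.
Difference: 91.7117 − 68.1000 = 23.61 kt.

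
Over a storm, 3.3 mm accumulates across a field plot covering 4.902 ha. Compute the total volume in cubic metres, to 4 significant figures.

161.8 cubic metres

Area: 4.902 ha = 49020 m².
1 mm over 1 m² is 1 L, so volume = 3.3 × 49020 = 161766 L = 161.8 m³.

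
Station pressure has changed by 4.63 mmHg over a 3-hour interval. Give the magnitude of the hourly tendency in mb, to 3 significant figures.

2.06 mb per hour

4.63 mmHg / 3 h × 1.33322 mb/mmHg = 2.06 mb/h.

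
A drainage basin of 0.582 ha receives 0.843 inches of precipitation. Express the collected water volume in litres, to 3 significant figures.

125000 litres

Depth: 0.843 in × 25.4 = 21.4122 mm.
Area: 0.582 ha = 5820 m².
1 mm over 1 m² is 1 L, so volume = 21.4122 × 5820 = 124619 L ≈ 125000 L.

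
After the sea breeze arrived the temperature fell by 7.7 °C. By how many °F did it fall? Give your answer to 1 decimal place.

13.9 °F

For a temperature change the 32° offset cancels: Δ°F = 7.7 × 1.8 = 13.9 °F.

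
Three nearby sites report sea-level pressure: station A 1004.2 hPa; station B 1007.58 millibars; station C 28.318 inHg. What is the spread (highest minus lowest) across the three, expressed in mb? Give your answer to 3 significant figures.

48.6 mb

station A: 1004.2 hPa = 1004.200 mb.
station C: 28.318 inHg = 958.958 mb.
Spread: 1007.580 − 958.958 = 48.6 mb.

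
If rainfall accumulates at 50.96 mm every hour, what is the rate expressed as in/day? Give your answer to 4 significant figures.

50.96 mm/hour × 0.0393701 in/mm × 24 hour/day = 48.15 in/day.

48.15 in/day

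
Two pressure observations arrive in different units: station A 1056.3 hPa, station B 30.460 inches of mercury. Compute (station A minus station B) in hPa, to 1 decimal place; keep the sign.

station B: 30.460 inHg = 1031.494 hPa.
Difference: 1056.300 − 1031.494 = 24.8 hPa.

24.8 hPa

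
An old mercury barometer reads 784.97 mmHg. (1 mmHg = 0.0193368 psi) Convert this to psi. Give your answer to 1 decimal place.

1 mmHg = 0.0193368 psi, so 784.97 × 0.0193368 = 15.2 psi.

15.2 psi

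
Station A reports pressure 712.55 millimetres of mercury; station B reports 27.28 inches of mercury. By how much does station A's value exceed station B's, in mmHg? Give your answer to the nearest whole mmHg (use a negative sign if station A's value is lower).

20 mmHg

station B: 27.28 inHg = 692.91 mmHg.
Difference: 712.55 − 692.91 = 20 mmHg.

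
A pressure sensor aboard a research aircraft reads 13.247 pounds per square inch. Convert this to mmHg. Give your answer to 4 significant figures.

1 psi = 51.7149 mmHg, so 13.247 × 51.7149 = 685.1 mmHg.

685.1 mmHg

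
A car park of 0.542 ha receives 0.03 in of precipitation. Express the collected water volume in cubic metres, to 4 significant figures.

4.130 cubic metres

Depth: 0.03 in × 25.4 = 0.762 mm.
Area: 0.542 ha = 5420 m².
1 mm over 1 m² is 1 L, so volume = 0.762 × 5420 = 4130.04 L = 4.130 m³.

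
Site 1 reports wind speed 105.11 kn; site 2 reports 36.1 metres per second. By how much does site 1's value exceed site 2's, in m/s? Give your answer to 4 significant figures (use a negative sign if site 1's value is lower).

site 1: 105.11 kt = 54.0733 m/s.
Difference: 54.0733 − 36.1000 = 17.97 m/s.

17.97 m/s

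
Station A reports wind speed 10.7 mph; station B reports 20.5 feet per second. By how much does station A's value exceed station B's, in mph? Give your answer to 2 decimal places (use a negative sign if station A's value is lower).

station B: 20.5 ft/s = 13.9773 mph.
Difference: 10.7000 − 13.9773 = -3.28 mph.

-3.28 mph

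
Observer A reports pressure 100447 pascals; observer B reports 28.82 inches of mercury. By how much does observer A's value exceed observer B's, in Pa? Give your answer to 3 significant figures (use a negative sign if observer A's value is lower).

2850 Pa

observer B: 28.82 inHg = 97595.73 Pa.
Difference: 100447.00 − 97595.73 = 2850 Pa.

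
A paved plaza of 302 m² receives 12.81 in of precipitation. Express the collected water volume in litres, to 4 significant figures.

Depth: 12.81 in × 25.4 = 325.374 mm.
1 mm over 1 m² is 1 L, so volume = 325.374 × 302 = 98262.948 L ≈ 98260 L.

98260 litres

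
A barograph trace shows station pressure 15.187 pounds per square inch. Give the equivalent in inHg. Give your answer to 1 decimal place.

30.9 inHg

1 psi = 2.03602 inHg, so 15.187 × 2.03602 = 30.9 inHg.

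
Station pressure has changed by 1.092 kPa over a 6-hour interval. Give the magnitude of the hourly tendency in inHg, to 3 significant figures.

1.092 kPa / 6 h × 0.2953 inHg/kPa = 0.0537 inHg/h.

0.0537 inHg per hour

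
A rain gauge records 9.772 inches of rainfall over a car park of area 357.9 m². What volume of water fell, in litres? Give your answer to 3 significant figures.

88800 litres

Depth: 9.772 in × 25.4 = 248.2088 mm.
1 mm over 1 m² is 1 L, so volume = 248.2088 × 357.9 = 88833.93 L ≈ 88800 L.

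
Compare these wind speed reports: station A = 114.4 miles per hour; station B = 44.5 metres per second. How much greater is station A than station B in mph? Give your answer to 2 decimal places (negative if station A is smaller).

14.86 mph

station B: 44.5 m/s = 99.5437 mph.
Difference: 114.4000 − 99.5437 = 14.86 mph.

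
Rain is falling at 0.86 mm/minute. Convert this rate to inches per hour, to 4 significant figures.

0.86 mm/minute × 0.0393701 in/mm × 60 minute/hour = 2.031 in/hour.

2.031 in/hour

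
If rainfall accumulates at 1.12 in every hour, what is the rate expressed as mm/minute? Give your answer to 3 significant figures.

1.12 in/hour × 25.4 mm/in × 0.0166667 hour/minute = 0.474 mm/minute.

0.474 mm/minute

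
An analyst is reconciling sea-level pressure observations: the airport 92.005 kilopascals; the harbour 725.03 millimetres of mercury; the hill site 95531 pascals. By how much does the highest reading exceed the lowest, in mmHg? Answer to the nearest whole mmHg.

35 mmHg

the airport: 92.005 kPa = 690.09 mmHg.
the hill site: 95531 Pa = 716.54 mmHg.
Spread: 725.03 − 690.09 = 35 mmHg.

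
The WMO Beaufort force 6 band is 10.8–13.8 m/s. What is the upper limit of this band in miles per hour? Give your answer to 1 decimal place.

10.8–13.8 m/s × 2.237 = 24.2–30.9 mph.

30.9 mph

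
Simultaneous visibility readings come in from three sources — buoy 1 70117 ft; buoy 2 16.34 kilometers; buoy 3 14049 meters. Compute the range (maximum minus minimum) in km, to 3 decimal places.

buoy 1: 70117 ft = 21.37166 km.
buoy 3: 14049 m = 14.04900 km.
Spread: 21.37166 − 14.04900 = 7.323 km.

7.323 km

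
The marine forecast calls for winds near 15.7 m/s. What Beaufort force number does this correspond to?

Beaufort force 7

15.7 m/s lies in the Beaufort 7 band (near gale, 13.9–17.1 m/s).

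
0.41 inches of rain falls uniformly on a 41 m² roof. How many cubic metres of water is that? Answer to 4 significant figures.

0.4270 cubic metres

Depth: 0.41 in × 25.4 = 10.414 mm.
1 mm over 1 m² is 1 L, so volume = 10.414 × 41 = 426.974 L = 0.4270 m³.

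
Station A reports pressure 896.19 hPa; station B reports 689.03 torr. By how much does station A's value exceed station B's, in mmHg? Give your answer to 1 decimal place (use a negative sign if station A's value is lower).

-16.8 mmHg

station A: 896.19 hPa = 672.198 mmHg.
Difference: 672.198 − 689.030 = -16.8 mmHg.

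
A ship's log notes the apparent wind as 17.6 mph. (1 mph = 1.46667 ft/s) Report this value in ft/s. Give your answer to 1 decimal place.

1 mph = 1.46667 ft/s, so 17.6 × 1.46667 = 25.8 ft/s.

25.8 ft/s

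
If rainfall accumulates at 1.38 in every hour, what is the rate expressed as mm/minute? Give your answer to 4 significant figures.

1.38 in/hour × 25.4 mm/in × 0.0166667 hour/minute = 0.5842 mm/minute.

0.5842 mm/minute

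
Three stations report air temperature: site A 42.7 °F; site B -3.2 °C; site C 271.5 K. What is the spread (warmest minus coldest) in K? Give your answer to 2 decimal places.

9.14 K

site A: 42.7 °F = 5.944 °C.
site C: 271.5 K = -1.650 °C.
Spread: 5.944 − (-3.200) = 9.144 °C.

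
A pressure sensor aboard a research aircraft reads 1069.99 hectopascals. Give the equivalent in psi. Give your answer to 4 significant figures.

15.52 psi

1 hPa = 0.0145038 psi, so 1069.99 × 0.0145038 = 15.52 psi.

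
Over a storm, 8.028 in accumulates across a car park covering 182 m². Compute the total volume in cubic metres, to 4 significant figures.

37.11 cubic metres

Depth: 8.028 in × 25.4 = 203.9112 mm.
1 mm over 1 m² is 1 L, so volume = 203.9112 × 182 = 37111.838 L = 37.11 m³.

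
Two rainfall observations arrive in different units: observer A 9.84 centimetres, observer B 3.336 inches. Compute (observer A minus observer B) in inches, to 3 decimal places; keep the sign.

observer A: 9.84 cm = 3.87402 in.
Difference: 3.87402 − 3.33600 = 0.538 in.

0.538 in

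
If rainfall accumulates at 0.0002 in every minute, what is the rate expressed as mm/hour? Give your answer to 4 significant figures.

0.0002 in/minute × 25.4 mm/in × 60 minute/hour = 0.3048 mm/hour.

0.3048 mm/hour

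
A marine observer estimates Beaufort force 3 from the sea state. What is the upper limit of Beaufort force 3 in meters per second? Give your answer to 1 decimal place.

5.4 m/s

Beaufort 3 (gentle breeze) spans 3.4–5.4 m/s.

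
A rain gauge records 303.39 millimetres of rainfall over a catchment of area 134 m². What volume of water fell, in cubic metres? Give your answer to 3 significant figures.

40.7 cubic metres

1 mm over 1 m² is 1 L, so volume = 303.39 × 134 = 40654.26 L = 40.7 m³.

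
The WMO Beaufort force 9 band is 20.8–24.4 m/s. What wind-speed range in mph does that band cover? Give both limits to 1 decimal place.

20.8–24.4 m/s × 2.237 = 46.5–54.6 mph.

46.5 to 54.6 mph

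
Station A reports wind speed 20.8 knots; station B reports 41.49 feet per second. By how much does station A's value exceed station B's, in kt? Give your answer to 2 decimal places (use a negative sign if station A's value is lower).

-3.78 kt

station B: 41.49 ft/s = 24.5822 kt.
Difference: 20.8000 − 24.5822 = -3.78 kt.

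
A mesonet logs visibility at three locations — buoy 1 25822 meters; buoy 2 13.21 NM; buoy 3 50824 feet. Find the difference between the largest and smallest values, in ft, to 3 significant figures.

33900 ft

buoy 1: 25822 m = 84717.85 ft.
buoy 2: 13.21 nmi = 80265.49 ft.
Spread: 84717.85 − 50824.00 = 33900 ft.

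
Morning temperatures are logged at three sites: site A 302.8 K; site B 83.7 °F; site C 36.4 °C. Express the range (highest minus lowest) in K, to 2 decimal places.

7.68 K

site A: 302.8 K = 29.650 °C.
site B: 83.7 °F = 28.722 °C.
Spread: 36.400 − 28.722 = 7.678 °C.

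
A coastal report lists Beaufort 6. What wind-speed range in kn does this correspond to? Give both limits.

22 to 27 kt

Beaufort 6 (strong breeze) spans 22–27 knots.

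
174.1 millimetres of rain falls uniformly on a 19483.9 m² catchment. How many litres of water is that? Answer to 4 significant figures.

1 mm over 1 m² is 1 L, so volume = 174.1 × 19483.9 = 3392147 L ≈ 3392000 L.

3392000 litres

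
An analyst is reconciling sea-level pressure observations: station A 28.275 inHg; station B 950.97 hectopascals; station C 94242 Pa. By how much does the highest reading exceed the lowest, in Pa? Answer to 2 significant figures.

station A: 28.275 inHg = 95750.15 Pa.
station B: 950.97 hPa = 95097.00 Pa.
Spread: 95750.15 − 94242.00 = 1500 Pa.

1500 Pa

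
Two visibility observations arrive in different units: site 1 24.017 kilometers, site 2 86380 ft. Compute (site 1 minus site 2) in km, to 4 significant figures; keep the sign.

-2.312 km

site 2: 86380 ft = 26.32862 km.
Difference: 24.01700 − 26.32862 = -2.312 km.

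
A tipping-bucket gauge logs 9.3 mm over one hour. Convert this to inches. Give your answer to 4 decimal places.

0.3661 in

1 mm = 0.0393701 in, so 9.3 × 0.0393701 = 0.3661 in.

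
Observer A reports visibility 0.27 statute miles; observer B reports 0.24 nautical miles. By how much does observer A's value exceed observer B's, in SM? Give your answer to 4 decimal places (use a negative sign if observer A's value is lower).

observer B: 0.24 nmi = 0.276187 SM.
Difference: 0.270000 − 0.276187 = -0.0062 SM.

-0.0062 SM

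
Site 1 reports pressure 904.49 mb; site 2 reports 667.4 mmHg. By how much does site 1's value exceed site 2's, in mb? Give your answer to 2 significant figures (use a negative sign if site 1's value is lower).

15 mb

site 2: 667.4 mmHg = 889.79 mb.
Difference: 904.49 − 889.79 = 15 mb.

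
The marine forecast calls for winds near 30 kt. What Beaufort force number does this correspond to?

30 kt lies in the Beaufort 7 band (near gale, 28–33 kt).

Beaufort force 7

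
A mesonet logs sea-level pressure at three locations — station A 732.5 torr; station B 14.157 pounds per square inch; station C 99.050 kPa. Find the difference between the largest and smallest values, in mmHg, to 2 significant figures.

11 mmHg

station B: 14.157 psi = 732.13 mmHg.
station C: 99.050 kPa = 742.94 mmHg.
Spread: 742.94 − 732.13 = 11 mmHg.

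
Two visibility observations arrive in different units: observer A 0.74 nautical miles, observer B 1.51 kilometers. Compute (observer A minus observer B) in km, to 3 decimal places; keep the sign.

-0.140 km

observer A: 0.74 nmi = 1.37048 km.
Difference: 1.37048 − 1.51000 = -0.140 km.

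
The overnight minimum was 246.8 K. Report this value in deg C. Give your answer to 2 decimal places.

°C = 246.8 − 273.15 = -26.35 °C.

-26.35 °C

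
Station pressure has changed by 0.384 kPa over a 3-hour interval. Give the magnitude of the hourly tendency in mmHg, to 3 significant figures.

0.960 mmHg per hour

0.384 kPa / 3 h × 7.50062 mmHg/kPa = 0.960 mmHg/h.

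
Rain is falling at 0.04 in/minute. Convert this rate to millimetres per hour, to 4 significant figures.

60.96 mm/hour

0.04 in/minute × 25.4 mm/in × 60 minute/hour = 60.96 mm/hour.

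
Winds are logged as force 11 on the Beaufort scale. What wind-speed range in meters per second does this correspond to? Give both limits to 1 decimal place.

28.5 to 32.6 m/s

Beaufort 11 (violent storm) spans 28.5–32.6 m/s.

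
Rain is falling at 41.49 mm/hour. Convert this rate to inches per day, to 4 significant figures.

39.20 in/day

41.49 mm/hour × 0.0393701 in/mm × 24 hour/day = 39.20 in/day.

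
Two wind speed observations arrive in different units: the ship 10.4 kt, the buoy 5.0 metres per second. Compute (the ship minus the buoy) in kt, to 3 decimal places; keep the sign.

the buoy: 5.0 m/s = 9.71922 kt.
Difference: 10.40000 − 9.71922 = 0.681 kt.

0.681 kt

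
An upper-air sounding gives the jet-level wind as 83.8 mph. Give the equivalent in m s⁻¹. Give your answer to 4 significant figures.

37.46 m/s

1 mph = 0.44704 m/s, so 83.8 × 0.44704 = 37.46 m/s.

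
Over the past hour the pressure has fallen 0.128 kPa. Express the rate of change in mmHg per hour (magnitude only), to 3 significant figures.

0.960 mmHg per hour

0.128 kPa / 1 h × 7.50062 mmHg/kPa = 0.960 mmHg/h.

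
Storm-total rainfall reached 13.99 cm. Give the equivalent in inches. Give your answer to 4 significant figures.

5.508 in

1 cm = 0.393701 in, so 13.99 × 0.393701 = 5.508 in.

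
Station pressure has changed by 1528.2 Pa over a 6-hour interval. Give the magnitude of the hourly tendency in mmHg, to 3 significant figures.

1528.2 Pa / 6 h × 0.00750062 mmHg/Pa = 1.91 mmHg/h.

1.91 mmHg per hour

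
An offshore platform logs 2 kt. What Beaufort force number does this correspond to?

Beaufort force 1

2 kt lies in the Beaufort 1 band (light air, 1–3 kt).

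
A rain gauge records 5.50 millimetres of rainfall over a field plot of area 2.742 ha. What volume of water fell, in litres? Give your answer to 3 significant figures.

151000 litres

Area: 2.742 ha = 27420 m².
1 mm over 1 m² is 1 L, so volume = 5.5 × 27420 = 150810 L ≈ 151000 L.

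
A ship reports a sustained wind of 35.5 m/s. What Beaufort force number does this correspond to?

35.5 m/s lies in the Beaufort 12 band (hurricane force, ≥32.7 m/s).

Beaufort force 12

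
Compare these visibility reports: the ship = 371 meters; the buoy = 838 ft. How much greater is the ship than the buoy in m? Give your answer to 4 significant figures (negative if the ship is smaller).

115.6 m

the buoy: 838 ft = 255.422 m.
Difference: 371.000 − 255.422 = 115.6 m.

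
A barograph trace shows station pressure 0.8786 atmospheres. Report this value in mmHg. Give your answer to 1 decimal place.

1 atm = 760 mmHg, so 0.8786 × 760 = 667.7 mmHg.

667.7 mmHg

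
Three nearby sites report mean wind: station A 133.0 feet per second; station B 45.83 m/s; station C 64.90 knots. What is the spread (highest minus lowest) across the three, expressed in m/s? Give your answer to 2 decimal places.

station A: 133.0 ft/s = 40.5384 m/s.
station C: 64.90 kt = 33.3874 m/s.
Spread: 45.8300 − 33.3874 = 12.44 m/s.

12.44 m/s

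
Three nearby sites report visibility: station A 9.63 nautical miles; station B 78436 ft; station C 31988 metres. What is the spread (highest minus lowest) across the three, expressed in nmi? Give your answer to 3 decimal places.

station B: 78436 ft = 12.90891 nmi.
station C: 31988 m = 17.27214 nmi.
Spread: 17.27214 − 9.63000 = 7.642 nmi.

7.642 nmi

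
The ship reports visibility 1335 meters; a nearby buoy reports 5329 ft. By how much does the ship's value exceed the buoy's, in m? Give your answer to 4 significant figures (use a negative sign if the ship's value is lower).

the buoy: 5329 ft = 1624.279 m.
Difference: 1335.000 − 1624.279 = -289.3 m.

-289.3 m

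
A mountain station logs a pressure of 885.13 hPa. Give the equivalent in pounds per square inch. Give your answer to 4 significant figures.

1 hPa = 0.0145038 psi, so 885.13 × 0.0145038 = 12.84 psi.

12.84 psi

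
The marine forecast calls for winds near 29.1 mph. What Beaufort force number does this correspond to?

Beaufort force 6

29.1 mph = 13.0 m/s, which is Beaufort 6 (strong breeze, 10.8–13.8 m/s).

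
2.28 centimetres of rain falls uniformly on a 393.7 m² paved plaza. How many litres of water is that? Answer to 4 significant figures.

Depth: 2.28 cm × 10 = 22.8 mm.
1 mm over 1 m² is 1 L, so volume = 22.8 × 393.7 = 8976.36 L ≈ 8976 L.

8976 litres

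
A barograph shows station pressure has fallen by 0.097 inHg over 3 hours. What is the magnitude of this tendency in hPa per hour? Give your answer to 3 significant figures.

1.09 hPa per hour

0.097 inHg / 3 h × 33.8639 hPa/inHg = 1.09 hPa/h.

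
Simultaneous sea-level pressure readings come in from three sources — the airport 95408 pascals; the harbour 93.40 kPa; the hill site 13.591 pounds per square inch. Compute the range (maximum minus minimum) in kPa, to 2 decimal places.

2.01 kPa

the airport: 95408 Pa = 95.4080 kPa.
the hill site: 13.591 psi = 93.7066 kPa.
Spread: 95.4080 − 93.4000 = 2.01 kPa.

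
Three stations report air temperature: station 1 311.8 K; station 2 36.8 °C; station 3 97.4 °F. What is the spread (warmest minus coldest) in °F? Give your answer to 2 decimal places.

station 1: 311.8 K = 38.650 °C.
station 3: 97.4 °F = 36.333 °C.
Spread: 38.650 − 36.333 = 2.317 °C = 4.17 °F.

4.17 °F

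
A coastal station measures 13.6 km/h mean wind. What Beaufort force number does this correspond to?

Beaufort force 3

13.6 km/h = 3.8 m/s, which is Beaufort 3 (gentle breeze, 3.4–5.4 m/s).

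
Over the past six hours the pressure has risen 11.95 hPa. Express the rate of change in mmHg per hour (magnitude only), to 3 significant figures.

11.95 hPa / 6 h × 0.750062 mmHg/hPa = 1.49 mmHg/h.

1.49 mmHg per hour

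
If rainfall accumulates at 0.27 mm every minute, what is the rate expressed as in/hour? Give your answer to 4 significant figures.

0.6378 in/hour

0.27 mm/minute × 0.0393701 in/mm × 60 minute/hour = 0.6378 in/hour.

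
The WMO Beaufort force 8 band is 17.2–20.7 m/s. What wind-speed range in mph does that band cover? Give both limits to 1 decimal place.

38.5 to 46.3 mph

17.2–20.7 m/s × 2.237 = 38.5–46.3 mph.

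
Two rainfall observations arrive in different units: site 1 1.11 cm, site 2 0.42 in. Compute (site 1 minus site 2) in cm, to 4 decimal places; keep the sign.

0.0432 cm

site 2: 0.42 in = 1.066800 cm.
Difference: 1.110000 − 1.066800 = 0.0432 cm.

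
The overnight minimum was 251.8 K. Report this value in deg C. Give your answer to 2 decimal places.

-21.35 °C

°C = 251.8 − 273.15 = -21.35 °C.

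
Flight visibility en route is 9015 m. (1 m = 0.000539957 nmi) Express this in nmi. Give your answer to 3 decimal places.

1 m = 0.000539957 nmi, so 9015 × 0.000539957 = 4.868 nmi.

4.868 nmi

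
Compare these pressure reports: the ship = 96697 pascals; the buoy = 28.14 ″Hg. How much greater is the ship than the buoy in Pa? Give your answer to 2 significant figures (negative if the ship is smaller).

the buoy: 28.14 inHg = 95292.99 Pa.
Difference: 96697.00 − 95292.99 = 1400 Pa.

1400 Pa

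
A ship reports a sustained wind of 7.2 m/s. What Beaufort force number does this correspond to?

Beaufort force 4

7.2 m/s lies in the Beaufort 4 band (moderate breeze, 5.5–7.9 m/s).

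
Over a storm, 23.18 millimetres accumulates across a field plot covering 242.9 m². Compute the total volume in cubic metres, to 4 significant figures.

5.630 cubic metres

1 mm over 1 m² is 1 L, so volume = 23.18 × 242.9 = 5630.422 L = 5.630 m³.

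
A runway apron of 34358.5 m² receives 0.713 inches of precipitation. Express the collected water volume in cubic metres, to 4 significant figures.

622.2 cubic metres

Depth: 0.713 in × 25.4 = 18.1102 mm.
1 mm over 1 m² is 1 L, so volume = 18.1102 × 34358.5 = 622239.31 L = 622.2 m³.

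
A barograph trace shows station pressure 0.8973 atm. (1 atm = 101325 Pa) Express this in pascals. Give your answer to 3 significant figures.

1 atm = 101325 Pa, so 0.8973 × 101325 = 90900 Pa.

90900 Pa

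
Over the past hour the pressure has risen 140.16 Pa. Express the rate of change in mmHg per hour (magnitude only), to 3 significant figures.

140.16 Pa / 1 h × 0.00750062 mmHg/Pa = 1.05 mmHg/h.

1.05 mmHg per hour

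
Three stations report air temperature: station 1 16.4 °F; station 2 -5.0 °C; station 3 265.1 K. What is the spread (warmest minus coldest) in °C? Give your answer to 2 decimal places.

station 1: 16.4 °F = -8.667 °C.
station 3: 265.1 K = -8.050 °C.
Spread: (-5.000) − (-8.667) = 3.667 °C.

3.67 °C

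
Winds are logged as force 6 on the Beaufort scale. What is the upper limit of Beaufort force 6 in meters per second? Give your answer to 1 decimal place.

Beaufort 6 (strong breeze) spans 10.8–13.8 m/s.

13.8 m/s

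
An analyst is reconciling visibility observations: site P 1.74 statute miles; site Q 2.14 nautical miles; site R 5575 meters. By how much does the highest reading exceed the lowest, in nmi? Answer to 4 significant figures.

site P: 1.74 SM = 1.51202 nmi.
site R: 5575 m = 3.01026 nmi.
Spread: 3.01026 − 1.51202 = 1.498 nmi.

1.498 nmi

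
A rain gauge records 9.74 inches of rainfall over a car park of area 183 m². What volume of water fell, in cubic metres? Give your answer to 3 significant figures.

Depth: 9.74 in × 25.4 = 247.396 mm.
1 mm over 1 m² is 1 L, so volume = 247.396 × 183 = 45273.468 L = 45.3 m³.

45.3 cubic metres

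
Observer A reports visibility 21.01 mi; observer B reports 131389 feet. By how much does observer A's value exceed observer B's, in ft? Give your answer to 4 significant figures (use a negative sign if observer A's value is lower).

observer A: 21.01 SM = 110932.80 ft.
Difference: 110932.80 − 131389.00 = -20460 ft.

-20460 ft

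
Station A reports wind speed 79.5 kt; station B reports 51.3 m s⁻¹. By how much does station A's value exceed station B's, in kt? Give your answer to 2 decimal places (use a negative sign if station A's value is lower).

station B: 51.3 m/s = 99.7192 kt.
Difference: 79.5000 − 99.7192 = -20.22 kt.

-20.22 kt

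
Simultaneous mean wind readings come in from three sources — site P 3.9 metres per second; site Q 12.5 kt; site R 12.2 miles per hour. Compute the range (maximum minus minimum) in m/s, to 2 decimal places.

site Q: 12.5 kt = 6.4306 m/s.
site R: 12.2 mph = 5.4539 m/s.
Spread: 6.4306 − 3.9000 = 2.53 m/s.

2.53 m/s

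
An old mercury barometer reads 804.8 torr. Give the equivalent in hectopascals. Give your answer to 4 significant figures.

1073 hPa

1 mmHg = 1.33322 hPa, so 804.8 × 1.33322 = 1073 hPa.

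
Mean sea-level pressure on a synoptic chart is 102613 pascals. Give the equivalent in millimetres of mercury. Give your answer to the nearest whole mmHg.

770 mmHg

1 Pa = 0.00750062 mmHg, so 102613 × 0.00750062 = 770 mmHg.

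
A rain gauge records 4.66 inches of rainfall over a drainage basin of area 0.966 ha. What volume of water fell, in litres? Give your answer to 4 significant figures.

1143000 litres

Depth: 4.66 in × 25.4 = 118.364 mm.
Area: 0.966 ha = 9660 m².
1 mm over 1 m² is 1 L, so volume = 118.364 × 9660 = 1143396.2 L ≈ 1143000 L.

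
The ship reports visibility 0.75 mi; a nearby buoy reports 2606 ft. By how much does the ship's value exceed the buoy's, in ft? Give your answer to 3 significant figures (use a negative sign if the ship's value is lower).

1350 ft

the ship: 0.75 SM = 3960.00 ft.
Difference: 3960.00 − 2606.00 = 1350 ft.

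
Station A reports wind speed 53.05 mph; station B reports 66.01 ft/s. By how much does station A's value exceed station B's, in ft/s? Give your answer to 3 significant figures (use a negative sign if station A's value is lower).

station A: 53.05 mph = 77.807 ft/s.
Difference: 77.807 − 66.010 = 11.8 ft/s.

11.8 ft/s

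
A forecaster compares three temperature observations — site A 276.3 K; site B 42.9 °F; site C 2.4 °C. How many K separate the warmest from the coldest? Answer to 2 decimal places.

3.66 K

site A: 276.3 K = 3.150 °C.
site B: 42.9 °F = 6.056 °C.
Spread: 6.056 − 2.400 = 3.656 °C.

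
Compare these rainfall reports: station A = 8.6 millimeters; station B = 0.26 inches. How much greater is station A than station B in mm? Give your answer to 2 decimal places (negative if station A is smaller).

2.00 mm

station B: 0.26 in = 6.6040 mm.
Difference: 8.6000 − 6.6040 = 2.00 mm.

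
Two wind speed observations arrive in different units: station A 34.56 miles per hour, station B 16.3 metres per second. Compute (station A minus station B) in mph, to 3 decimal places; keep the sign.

-1.902 mph

station B: 16.3 m/s = 36.46206 mph.
Difference: 34.56000 − 36.46206 = -1.902 mph.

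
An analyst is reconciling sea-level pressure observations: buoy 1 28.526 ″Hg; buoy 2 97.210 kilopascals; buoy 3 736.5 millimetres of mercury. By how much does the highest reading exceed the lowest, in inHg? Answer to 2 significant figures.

buoy 2: 97.210 kPa = 28.7061 inHg.
buoy 3: 736.5 mmHg = 28.9961 inHg.
Spread: 28.9961 − 28.5260 = 0.47 inHg.

0.47 inHg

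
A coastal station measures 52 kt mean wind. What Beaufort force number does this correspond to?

52 kt lies in the Beaufort 10 band (storm, 48–55 kt).

Beaufort force 10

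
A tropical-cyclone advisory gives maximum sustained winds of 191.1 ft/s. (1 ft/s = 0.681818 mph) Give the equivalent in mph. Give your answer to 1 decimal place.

1 ft/s = 0.681818 mph, so 191.1 × 0.681818 = 130.3 mph.

130.3 mph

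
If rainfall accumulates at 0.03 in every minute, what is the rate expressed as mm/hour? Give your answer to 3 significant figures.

0.03 in/minute × 25.4 mm/in × 60 minute/hour = 45.7 mm/hour.

45.7 mm/hour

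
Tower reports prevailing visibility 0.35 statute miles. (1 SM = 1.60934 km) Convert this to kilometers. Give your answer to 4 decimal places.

1 SM = 1.60934 km, so 0.35 × 1.60934 = 0.5633 km.

0.5633 km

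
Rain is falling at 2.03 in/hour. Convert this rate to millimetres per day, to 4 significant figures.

2.03 in/hour × 25.4 mm/in × 24 hour/day = 1237 mm/day.

1237 mm/day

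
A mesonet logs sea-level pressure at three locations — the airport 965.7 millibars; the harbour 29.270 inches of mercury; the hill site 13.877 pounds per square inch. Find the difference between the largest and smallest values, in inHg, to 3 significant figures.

1.02 inHg

the airport: 965.7 mb = 28.5171 inHg.
the hill site: 13.877 psi = 28.2539 inHg.
Spread: 29.2700 − 28.2539 = 1.02 inHg.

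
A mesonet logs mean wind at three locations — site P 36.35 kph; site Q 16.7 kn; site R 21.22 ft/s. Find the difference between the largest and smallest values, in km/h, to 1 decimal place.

site Q: 16.7 kt = 30.928 km/h.
site R: 21.22 ft/s = 23.284 km/h.
Spread: 36.350 − 23.284 = 13.1 km/h.

13.1 km/h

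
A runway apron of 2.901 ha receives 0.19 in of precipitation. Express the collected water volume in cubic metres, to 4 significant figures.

140.0 cubic metres

Depth: 0.19 in × 25.4 = 4.826 mm.
Area: 2.901 ha = 29010 m².
1 mm over 1 m² is 1 L, so volume = 4.826 × 29010 = 140002.26 L = 140.0 m³.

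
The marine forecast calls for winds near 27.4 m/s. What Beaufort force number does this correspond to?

Beaufort force 10

27.4 m/s lies in the Beaufort 10 band (storm, 24.5–28.4 m/s).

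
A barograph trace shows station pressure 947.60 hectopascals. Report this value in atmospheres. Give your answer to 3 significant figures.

0.935 atm

1 hPa = 0.000986923 atm, so 947.60 × 0.000986923 = 0.935 atm.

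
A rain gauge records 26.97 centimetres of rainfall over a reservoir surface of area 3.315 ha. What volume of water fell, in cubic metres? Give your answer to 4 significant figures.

8941 cubic metres

Depth: 26.97 cm × 10 = 269.7 mm.
Area: 3.315 ha = 33150 m².
1 mm over 1 m² is 1 L, so volume = 269.7 × 33150 = 8940555 L = 8941 m³.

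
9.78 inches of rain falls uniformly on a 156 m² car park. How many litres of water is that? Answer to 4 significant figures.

Depth: 9.78 in × 25.4 = 248.412 mm.
1 mm over 1 m² is 1 L, so volume = 248.412 × 156 = 38752.272 L ≈ 38750 L.

38750 litres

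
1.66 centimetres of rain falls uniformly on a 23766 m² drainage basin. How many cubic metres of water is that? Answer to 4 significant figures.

394.5 cubic metres

Depth: 1.66 cm × 10 = 16.6 mm.
1 mm over 1 m² is 1 L, so volume = 16.6 × 23766 = 394515.6 L = 394.5 m³.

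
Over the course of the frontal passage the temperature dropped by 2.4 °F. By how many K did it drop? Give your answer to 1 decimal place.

1.3 K

For a temperature change the 32° offset cancels: ΔK = 2.4 × 0.5556 = 1.3 K.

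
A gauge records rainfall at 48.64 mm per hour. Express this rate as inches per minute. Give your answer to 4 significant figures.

0.03192 in/minute

48.64 mm/hour × 0.0393701 in/mm × 0.0166667 hour/minute = 0.03192 in/minute.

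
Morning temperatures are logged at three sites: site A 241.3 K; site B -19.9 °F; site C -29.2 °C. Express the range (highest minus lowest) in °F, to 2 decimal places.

site A: 241.3 K = -31.850 °C.
site B: -19.9 °F = -28.833 °C.
Spread: (-28.833) − (-31.850) = 3.017 °C = 5.43 °F.

5.43 °F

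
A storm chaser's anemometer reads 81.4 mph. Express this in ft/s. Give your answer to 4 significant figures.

1 mph = 1.46667 ft/s, so 81.4 × 1.46667 = 119.4 ft/s.

119.4 ft/s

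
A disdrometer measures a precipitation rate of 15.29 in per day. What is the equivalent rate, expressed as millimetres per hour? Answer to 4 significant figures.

15.29 in/day × 25.4 mm/in × 0.0416667 day/hour = 16.18 mm/hour.

16.18 mm/hour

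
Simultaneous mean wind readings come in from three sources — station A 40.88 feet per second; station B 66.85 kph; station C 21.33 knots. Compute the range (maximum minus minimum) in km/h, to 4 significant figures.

27.35 km/h

station A: 40.88 ft/s = 44.8568 km/h.
station C: 21.33 kt = 39.5032 km/h.
Spread: 66.8500 − 39.5032 = 27.35 km/h.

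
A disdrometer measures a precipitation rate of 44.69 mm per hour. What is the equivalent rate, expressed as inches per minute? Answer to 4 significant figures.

44.69 mm/hour × 0.0393701 in/mm × 0.0166667 hour/minute = 0.02932 in/minute.

0.02932 in/minute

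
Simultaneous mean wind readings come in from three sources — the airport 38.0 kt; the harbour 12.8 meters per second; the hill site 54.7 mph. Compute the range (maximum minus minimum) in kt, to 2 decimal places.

22.65 kt

the harbour: 12.8 m/s = 24.8812 kt.
the hill site: 54.7 mph = 47.5330 kt.
Spread: 47.5330 − 24.8812 = 22.65 kt.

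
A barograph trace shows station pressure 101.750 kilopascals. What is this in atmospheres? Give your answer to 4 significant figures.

1.004 atm

1 kPa = 0.00986923 atm, so 101.750 × 0.00986923 = 1.004 atm.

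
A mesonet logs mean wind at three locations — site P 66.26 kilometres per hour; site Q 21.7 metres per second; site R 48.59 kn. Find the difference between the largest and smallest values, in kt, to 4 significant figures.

12.81 kt

site P: 66.26 km/h = 35.7775 kt.
site Q: 21.7 m/s = 42.1814 kt.
Spread: 48.5900 − 35.7775 = 12.81 kt.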